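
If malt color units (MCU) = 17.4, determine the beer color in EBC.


SRM = 1.4922·MCU^0.6859;  EBC = SRM·1.97
SRM = 1.4922·17.4^0.6859 = 10.5857
EBC = 10.5857·1.97

20.8538 EBC


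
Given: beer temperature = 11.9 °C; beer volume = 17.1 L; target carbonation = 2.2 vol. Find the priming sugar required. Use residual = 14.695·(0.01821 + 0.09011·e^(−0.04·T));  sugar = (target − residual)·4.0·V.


residual = 14.695·(0.01821 + 0.09011·e^(−0.04·11.9)) = 1.0903
sugar = (2.2 − 1.0903)·4.0·17.1

75.9067 g


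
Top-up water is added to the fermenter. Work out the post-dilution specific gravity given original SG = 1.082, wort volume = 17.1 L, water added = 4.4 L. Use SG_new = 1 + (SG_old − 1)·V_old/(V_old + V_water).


pts = (1.082 − 1)·1000·17.1/(17.1 + 4.4) = 65.2186
SG_new = 1 + 65.2186/1000

1.0652


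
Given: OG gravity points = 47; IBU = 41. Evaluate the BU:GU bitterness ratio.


BU:GU = IBU / OG_points
BU:GU = 41 / 47

0.8723


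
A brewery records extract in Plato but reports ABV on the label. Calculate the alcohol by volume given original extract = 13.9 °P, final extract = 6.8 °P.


SG = 259/(259 − P);  ABV = (OG − FG)·131.25
OG = 259/(259 − 13.9) = 1.0567
FG = 259/(259 − 6.8) = 1.0270
ABV = (1.0567 − 1.0270)·131.25

3.9045 % ABV


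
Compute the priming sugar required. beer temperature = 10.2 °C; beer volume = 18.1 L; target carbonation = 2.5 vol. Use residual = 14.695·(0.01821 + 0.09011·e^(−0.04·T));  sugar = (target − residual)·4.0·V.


residual = 14.695·(0.01821 + 0.09011·e^(−0.04·10.2)) = 1.1481
sugar = (2.5 − 1.1481)·4.0·18.1

97.8748 g


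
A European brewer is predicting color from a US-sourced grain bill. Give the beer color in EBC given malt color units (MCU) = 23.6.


SRM = 1.4922·MCU^0.6859;  EBC = SRM·1.97
SRM = 1.4922·23.6^0.6859 = 13.0469
EBC = 13.0469·1.97

25.7024 EBC


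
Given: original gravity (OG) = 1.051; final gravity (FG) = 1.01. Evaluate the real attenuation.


AA = (OG−FG)/(OG−1)·100;  RA = AA·0.8192
AA = (1.051 − 1.01)/(1.051 − 1)·100 = 80.3922
RA = 80.3922·0.8192

65.8573 %


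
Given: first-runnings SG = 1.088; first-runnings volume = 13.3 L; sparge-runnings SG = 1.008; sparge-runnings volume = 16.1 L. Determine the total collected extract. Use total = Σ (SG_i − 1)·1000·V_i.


first = (1.088 − 1)·1000·13.3 = 1170.4000
sparge = (1.008 − 1)·1000·16.1 = 128.8000
total = 1170.4000 + 128.8000

1299.2000 gravity·L


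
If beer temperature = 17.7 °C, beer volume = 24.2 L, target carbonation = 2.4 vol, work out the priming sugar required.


residual = 14.695·(0.01821 + 0.09011·e^(−0.04·T));  sugar = (target − residual)·4.0·V
residual = 14.695·(0.01821 + 0.09011·e^(−0.04·17.7)) = 0.9199
sugar = (2.4 − 0.9199)·4.0·24.2

143.2719 g


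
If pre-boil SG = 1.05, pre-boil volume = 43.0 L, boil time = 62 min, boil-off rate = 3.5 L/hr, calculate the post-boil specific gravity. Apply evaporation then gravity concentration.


V_post = V_pre − rate·(t/60);  SG_post = 1 + (SG_pre−1)·V_pre/V_post
V_post = 43.0 − 3.5·(62/60) = 39.3833
SG_post = 1 + (1.05 − 1)·43.0/39.3833

1.0546


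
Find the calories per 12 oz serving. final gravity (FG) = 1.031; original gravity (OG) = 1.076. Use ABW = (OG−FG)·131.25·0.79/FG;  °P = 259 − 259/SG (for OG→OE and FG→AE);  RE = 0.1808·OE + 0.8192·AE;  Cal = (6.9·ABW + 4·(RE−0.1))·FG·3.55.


ABW = (1.076 − 1.031)·131.25·0.79/1.031 = 4.5256
OE = 259 − 259/1.076 = 18.2937 °P
AE = 259 − 259/1.031 = 7.7876 °P
RE = 0.1808·18.2937 + 0.8192·7.7876 = 9.6871 °P
Cal = (6.9·4.5256 + 4·(9.6871−0.1))·1.031·3.55

254.6490 kcal


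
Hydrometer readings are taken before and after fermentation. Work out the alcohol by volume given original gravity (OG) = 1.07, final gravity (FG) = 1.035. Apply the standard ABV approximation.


ABV = (OG − FG) · 131.25
ABV = (1.07 − 1.035) · 131.25

4.5938 % ABV


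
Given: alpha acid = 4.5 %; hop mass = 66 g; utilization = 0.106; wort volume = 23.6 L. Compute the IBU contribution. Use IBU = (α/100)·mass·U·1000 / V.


IBU = (4.5/100)·66·0.106·1000 / 23.6

13.3398 IBU


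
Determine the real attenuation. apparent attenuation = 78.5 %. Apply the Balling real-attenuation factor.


RA = AA · 0.8192
RA = 78.5 · 0.8192

64.3072 %


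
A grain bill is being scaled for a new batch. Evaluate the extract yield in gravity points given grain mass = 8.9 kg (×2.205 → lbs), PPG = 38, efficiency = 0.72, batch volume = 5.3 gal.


points = lbs × PPG × eff / vol
lbs = 8.9 × 2.205 = 19.6245
points = 19.6245 × 38 × 0.72 / 5.3

101.3069 points


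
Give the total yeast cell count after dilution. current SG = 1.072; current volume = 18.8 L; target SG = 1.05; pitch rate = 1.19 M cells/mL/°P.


V_w = V·((SG_c−1)/(SG_t−1)−1);  °P = 259 − 259/SG_t;  cells = rate·(V+V_w)·°P
V_w = 18.8·((1.072−1)/(1.05−1)−1) = 8.2720
V_final = 18.8 + 8.2720 = 27.0720
°P = 259 − 259/1.05 = 12.3333
cells = 1.19·27.0720·12.3333

397.3267 billion cells


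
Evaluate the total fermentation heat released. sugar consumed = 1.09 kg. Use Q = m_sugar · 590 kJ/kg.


Q = 1.09 · 590

643.1000 kJ


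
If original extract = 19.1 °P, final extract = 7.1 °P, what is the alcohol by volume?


SG = 259/(259 − P);  ABV = (OG − FG)·131.25
OG = 259/(259 − 19.1) = 1.0796
FG = 259/(259 − 7.1) = 1.0282
ABV = (1.0796 − 1.0282)·131.25

6.7503 % ABV


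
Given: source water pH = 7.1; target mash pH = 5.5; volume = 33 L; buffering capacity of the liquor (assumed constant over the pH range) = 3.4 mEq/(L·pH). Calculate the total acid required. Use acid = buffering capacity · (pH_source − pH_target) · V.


acid = 3.4 · (7.1 − 5.5) · 33

179.5200 mEq


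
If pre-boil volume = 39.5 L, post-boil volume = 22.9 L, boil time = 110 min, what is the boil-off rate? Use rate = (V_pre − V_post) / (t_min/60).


rate = (39.5 − 22.9) / (110/60)

9.0545 L/hr


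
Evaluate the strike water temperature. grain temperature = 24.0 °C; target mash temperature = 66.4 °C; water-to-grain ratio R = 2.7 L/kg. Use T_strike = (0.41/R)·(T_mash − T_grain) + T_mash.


T_strike = (0.41/2.7)·(66.4 − 24.0) + 66.4

72.8385 °C


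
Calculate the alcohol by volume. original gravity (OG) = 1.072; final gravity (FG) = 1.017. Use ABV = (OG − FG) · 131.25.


ABV = (1.072 − 1.017) · 131.25

7.2188 % ABV


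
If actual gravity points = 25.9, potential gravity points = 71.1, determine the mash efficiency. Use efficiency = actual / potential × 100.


efficiency = 25.9 / 71.1 × 100

36.4276 %


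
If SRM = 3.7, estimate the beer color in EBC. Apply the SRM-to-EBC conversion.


EBC = SRM · 1.97
EBC = 3.7 · 1.97

7.2890 EBC


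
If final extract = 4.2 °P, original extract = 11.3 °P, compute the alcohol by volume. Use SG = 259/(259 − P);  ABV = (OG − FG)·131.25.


OG = 259/(259 − 11.3) = 1.0456
FG = 259/(259 − 4.2) = 1.0165
ABV = (1.0456 − 1.0165)·131.25

3.8241 % ABV


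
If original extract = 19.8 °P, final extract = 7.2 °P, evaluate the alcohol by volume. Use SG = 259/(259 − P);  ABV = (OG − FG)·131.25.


OG = 259/(259 − 19.8) = 1.0828
FG = 259/(259 − 7.2) = 1.0286
ABV = (1.0828 − 1.0286)·131.25

7.1114 % ABV


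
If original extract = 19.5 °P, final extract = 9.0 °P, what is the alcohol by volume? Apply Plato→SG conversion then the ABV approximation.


SG = 259/(259 − P);  ABV = (OG − FG)·131.25
OG = 259/(259 − 19.5) = 1.0814
FG = 259/(259 − 9.0) = 1.0360
ABV = (1.0814 − 1.0360)·131.25

5.9613 % ABV


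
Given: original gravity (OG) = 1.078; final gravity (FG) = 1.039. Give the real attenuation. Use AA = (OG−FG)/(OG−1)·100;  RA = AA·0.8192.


AA = (1.078 − 1.039)/(1.078 − 1)·100 = 50.0000
RA = 50.0000·0.8192

40.9600 %


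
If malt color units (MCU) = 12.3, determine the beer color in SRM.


SRM = 1.4922 · MCU^0.6859
SRM = 1.4922 · 12.3^0.6859

8.3444 SRM


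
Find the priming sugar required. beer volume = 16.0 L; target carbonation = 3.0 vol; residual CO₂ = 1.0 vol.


sugar = (target − residual)·4.0·V
sugar = (3.0 − 1.0)·4.0·16.0

128.0000 g


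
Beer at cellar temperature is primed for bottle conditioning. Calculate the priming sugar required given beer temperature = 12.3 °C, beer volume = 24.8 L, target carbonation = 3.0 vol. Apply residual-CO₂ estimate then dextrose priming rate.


residual = 14.695·(0.01821 + 0.09011·e^(−0.04·T));  sugar = (target − residual)·4.0·V
residual = 14.695·(0.01821 + 0.09011·e^(−0.04·12.3)) = 1.0772
sugar = (3.0 − 1.0772)·4.0·24.8

190.7423 g


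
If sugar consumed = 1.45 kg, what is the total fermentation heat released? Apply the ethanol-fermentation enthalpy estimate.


Q = m_sugar · 590 kJ/kg
Q = 1.45 · 590

855.5000 kJ


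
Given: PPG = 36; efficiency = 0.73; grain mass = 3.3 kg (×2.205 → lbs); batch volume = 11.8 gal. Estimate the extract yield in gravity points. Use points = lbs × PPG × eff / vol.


lbs = 3.3 × 2.205 = 7.2765
points = 7.2765 × 36 × 0.73 / 11.8

16.2056 points


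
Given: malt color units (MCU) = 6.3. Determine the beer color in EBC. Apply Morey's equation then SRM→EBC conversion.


SRM = 1.4922·MCU^0.6859;  EBC = SRM·1.97
SRM = 1.4922·6.3^0.6859 = 5.2734
EBC = 5.2734·1.97

10.3887 EBC


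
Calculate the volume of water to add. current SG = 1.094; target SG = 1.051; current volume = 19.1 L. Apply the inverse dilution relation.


V_water = V·((SG_curr − 1)/(SG_target − 1) − 1)
V_water = 19.1·((1.094 − 1)/(1.051 − 1) − 1)

16.1039 L


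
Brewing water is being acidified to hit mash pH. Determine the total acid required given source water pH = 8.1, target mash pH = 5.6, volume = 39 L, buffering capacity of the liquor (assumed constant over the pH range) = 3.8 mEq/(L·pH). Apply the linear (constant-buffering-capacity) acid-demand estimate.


acid = buffering capacity · (pH_source − pH_target) · V
acid = 3.8 · (8.1 − 5.6) · 39

370.5000 mEq


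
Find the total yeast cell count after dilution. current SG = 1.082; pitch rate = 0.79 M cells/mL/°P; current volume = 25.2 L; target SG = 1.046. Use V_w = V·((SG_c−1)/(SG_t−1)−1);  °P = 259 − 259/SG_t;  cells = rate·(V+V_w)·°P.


V_w = 25.2·((1.082−1)/(1.046−1)−1) = 19.7217
V_final = 25.2 + 19.7217 = 44.9217
°P = 259 − 259/1.046 = 11.3901
cells = 0.79·44.9217·11.3901

404.2123 billion cells


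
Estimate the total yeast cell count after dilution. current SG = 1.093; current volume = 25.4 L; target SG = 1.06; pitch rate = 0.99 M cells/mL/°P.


V_w = V·((SG_c−1)/(SG_t−1)−1);  °P = 259 − 259/SG_t;  cells = rate·(V+V_w)·°P
V_w = 25.4·((1.093−1)/(1.06−1)−1) = 13.9700
V_final = 25.4 + 13.9700 = 39.3700
°P = 259 − 259/1.06 = 14.6604
cells = 0.99·39.3700·14.6604

571.4073 billion cells


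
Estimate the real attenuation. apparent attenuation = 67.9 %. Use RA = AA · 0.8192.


RA = 67.9 · 0.8192

55.6237 %


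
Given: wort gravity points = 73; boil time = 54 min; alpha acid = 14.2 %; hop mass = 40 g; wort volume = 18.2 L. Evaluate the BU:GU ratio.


U = 1.65·0.000125^(GP/1000)·(1−e^(−0.04t))/4.15;  IBU = (α/100)·m·U·1000/V;  BU:GU = IBU/GP
U = 1.65·0.000125^(73/1000)·(1−e^(−0.04·54))/4.15 = 0.1825
IBU = (14.2/100)·40·0.1825·1000/18.2 = 56.9601
BU:GU = 56.9601/73

0.7803


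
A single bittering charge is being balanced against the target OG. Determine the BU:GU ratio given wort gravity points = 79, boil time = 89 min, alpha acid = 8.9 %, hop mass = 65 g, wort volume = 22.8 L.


U = 1.65·0.000125^(GP/1000)·(1−e^(−0.04t))/4.15;  IBU = (α/100)·m·U·1000/V;  BU:GU = IBU/GP
U = 1.65·0.000125^(79/1000)·(1−e^(−0.04·89))/4.15 = 0.1899
IBU = (8.9/100)·65·0.1899·1000/22.8 = 48.1871
BU:GU = 48.1871/79

0.6100


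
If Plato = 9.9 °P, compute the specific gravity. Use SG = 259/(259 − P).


SG = 259/(259 − 9.9)

1.0397


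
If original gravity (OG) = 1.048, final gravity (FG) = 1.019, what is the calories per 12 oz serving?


ABW = (OG−FG)·131.25·0.79/FG;  °P = 259 − 259/SG (for OG→OE and FG→AE);  RE = 0.1808·OE + 0.8192·AE;  Cal = (6.9·ABW + 4·(RE−0.1))·FG·3.55
ABW = (1.048 − 1.019)·131.25·0.79/1.019 = 2.9509
OE = 259 − 259/1.048 = 11.8626 °P
AE = 259 − 259/1.019 = 4.8292 °P
RE = 0.1808·11.8626 + 0.8192·4.8292 = 6.1009 °P
Cal = (6.9·2.9509 + 4·(6.1009−0.1))·1.019·3.55

160.4864 kcal


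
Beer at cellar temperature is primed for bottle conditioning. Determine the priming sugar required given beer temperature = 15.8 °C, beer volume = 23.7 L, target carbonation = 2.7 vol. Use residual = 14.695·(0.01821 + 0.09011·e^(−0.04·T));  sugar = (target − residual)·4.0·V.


residual = 14.695·(0.01821 + 0.09011·e^(−0.04·15.8)) = 0.9714
sugar = (2.7 − 0.9714)·4.0·23.7

163.8687 g


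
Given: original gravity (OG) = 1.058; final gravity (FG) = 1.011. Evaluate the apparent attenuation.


AA = (OG − FG)/(OG − 1) · 100
AA = (1.058 − 1.011)/(1.058 − 1) · 100

81.0345 %


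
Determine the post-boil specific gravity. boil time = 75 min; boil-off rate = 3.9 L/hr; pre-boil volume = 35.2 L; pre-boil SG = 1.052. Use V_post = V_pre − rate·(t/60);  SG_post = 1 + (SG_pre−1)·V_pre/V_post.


V_post = 35.2 − 3.9·(75/60) = 30.3250
SG_post = 1 + (1.052 − 1)·35.2/30.3250

1.0604


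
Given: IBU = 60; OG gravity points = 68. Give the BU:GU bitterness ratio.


BU:GU = IBU / OG_points
BU:GU = 60 / 68

0.8824


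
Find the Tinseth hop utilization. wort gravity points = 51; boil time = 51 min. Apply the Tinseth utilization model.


U = 1.65·0.000125^(GP/1000) · (1 − e^(−0.04·t))/4.15
bigness = 1.65·0.000125^(51/1000) = 1.0433
boil_factor = (1 − e^(−0.04·51))/4.15 = 0.2096
U = 1.0433 · 0.2096

0.2187


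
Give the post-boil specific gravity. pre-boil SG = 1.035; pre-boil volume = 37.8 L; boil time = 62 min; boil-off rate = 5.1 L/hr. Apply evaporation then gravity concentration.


V_post = V_pre − rate·(t/60);  SG_post = 1 + (SG_pre−1)·V_pre/V_post
V_post = 37.8 − 5.1·(62/60) = 32.5300
SG_post = 1 + (1.035 − 1)·37.8/32.5300

1.0407


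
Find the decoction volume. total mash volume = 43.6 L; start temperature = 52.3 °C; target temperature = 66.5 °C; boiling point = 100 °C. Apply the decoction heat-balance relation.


V_dec = V_total·(T_target − T_start)/(T_boil − T_start)
V_dec = 43.6·(66.5 − 52.3)/(100 − 52.3)

12.9795 L


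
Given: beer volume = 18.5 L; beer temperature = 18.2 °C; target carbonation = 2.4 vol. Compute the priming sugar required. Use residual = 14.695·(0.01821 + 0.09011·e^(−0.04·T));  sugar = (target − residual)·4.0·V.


residual = 14.695·(0.01821 + 0.09011·e^(−0.04·18.2)) = 0.9070
sugar = (2.4 − 0.9070)·4.0·18.5

110.4819 g


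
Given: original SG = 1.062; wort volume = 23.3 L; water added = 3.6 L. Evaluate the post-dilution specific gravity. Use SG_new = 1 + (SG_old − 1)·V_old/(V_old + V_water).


pts = (1.062 − 1)·1000·23.3/(23.3 + 3.6) = 53.7026
SG_new = 1 + 53.7026/1000

1.0537


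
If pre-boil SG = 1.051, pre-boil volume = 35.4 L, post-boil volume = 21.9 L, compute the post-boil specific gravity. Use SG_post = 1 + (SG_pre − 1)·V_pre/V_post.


pts_pre = (1.051 − 1)·1000 = 51.0000
pts_post = 51.0000·35.4/21.9 = 82.4384
SG_post = 1 + 82.4384/1000

1.0824


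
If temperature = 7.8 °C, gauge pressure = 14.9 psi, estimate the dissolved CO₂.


vols = (P + 14.695)·(0.01821 + 0.09011·e^(−0.04·T))
vols = (14.9 + 14.695)·(0.01821 + 0.09011·e^(−0.04·7.8))

2.4910 volumes


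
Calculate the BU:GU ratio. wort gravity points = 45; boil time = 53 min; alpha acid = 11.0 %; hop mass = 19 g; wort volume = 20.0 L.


U = 1.65·0.000125^(GP/1000)·(1−e^(−0.04t))/4.15;  IBU = (α/100)·m·U·1000/V;  BU:GU = IBU/GP
U = 1.65·0.000125^(45/1000)·(1−e^(−0.04·53))/4.15 = 0.2335
IBU = (11.0/100)·19·0.2335·1000/20.0 = 24.3995
BU:GU = 24.3995/45

0.5422


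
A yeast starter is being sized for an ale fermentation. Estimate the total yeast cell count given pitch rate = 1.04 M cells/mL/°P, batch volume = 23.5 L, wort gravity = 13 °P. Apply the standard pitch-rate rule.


cells (billions) = rate · V_L · °P
cells = 1.04 · 23.5 · 13

317.7200 billion cells


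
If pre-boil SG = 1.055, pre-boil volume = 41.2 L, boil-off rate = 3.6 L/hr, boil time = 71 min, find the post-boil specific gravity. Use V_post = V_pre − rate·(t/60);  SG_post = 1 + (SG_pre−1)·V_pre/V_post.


V_post = 41.2 − 3.6·(71/60) = 36.9400
SG_post = 1 + (1.055 − 1)·41.2/36.9400

1.0613


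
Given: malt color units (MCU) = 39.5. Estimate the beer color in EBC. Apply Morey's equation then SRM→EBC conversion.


SRM = 1.4922·MCU^0.6859;  EBC = SRM·1.97
SRM = 1.4922·39.5^0.6859 = 18.5752
EBC = 18.5752·1.97

36.5931 EBC


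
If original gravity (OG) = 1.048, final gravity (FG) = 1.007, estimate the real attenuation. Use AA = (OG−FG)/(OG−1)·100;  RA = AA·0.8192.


AA = (1.048 − 1.007)/(1.048 − 1)·100 = 85.4167
RA = 85.4167·0.8192

69.9733 %


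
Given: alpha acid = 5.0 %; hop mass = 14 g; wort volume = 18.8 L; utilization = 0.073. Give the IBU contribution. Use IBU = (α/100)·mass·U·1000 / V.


IBU = (5.0/100)·14·0.073·1000 / 18.8

2.7181 IBU


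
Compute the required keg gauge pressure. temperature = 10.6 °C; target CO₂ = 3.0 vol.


psi = vols/(0.01821 + 0.09011·e^(−0.04·T)) − 14.695
psi = 3.0/(0.01821 + 0.09011·e^(−0.04·10.6)) − 14.695

24.1751 psi


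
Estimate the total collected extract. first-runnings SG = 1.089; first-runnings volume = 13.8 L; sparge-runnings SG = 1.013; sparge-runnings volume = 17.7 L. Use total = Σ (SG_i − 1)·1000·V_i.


first = (1.089 − 1)·1000·13.8 = 1228.2000
sparge = (1.013 − 1)·1000·17.7 = 230.1000
total = 1228.2000 + 230.1000

1458.3000 gravity·L


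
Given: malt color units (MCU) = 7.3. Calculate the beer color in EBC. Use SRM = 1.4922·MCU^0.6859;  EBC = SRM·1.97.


SRM = 1.4922·7.3^0.6859 = 5.8342
EBC = 5.8342·1.97

11.4933 EBC


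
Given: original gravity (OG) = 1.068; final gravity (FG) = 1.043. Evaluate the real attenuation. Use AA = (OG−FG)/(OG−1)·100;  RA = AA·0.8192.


AA = (1.068 − 1.043)/(1.068 − 1)·100 = 36.7647
RA = 36.7647·0.8192

30.1176 %


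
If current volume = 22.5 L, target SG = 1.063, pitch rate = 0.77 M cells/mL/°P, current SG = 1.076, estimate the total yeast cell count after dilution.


V_w = V·((SG_c−1)/(SG_t−1)−1);  °P = 259 − 259/SG_t;  cells = rate·(V+V_w)·°P
V_w = 22.5·((1.076−1)/(1.063−1)−1) = 4.6429
V_final = 22.5 + 4.6429 = 27.1429
°P = 259 − 259/1.063 = 15.3500
cells = 0.77·27.1429·15.3500

320.8140 billion cells


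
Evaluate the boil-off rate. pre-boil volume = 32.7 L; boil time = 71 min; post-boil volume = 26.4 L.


rate = (V_pre − V_post) / (t_min/60)
rate = (32.7 − 26.4) / (71/60)

5.3239 L/hr


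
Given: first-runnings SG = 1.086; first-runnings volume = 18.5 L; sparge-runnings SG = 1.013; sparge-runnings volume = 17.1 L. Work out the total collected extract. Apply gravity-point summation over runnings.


total = Σ (SG_i − 1)·1000·V_i
first = (1.086 − 1)·1000·18.5 = 1591.0000
sparge = (1.013 − 1)·1000·17.1 = 222.3000
total = 1591.0000 + 222.3000

1813.3000 gravity·L


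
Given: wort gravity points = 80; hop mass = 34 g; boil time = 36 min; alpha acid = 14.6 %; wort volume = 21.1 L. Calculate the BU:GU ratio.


U = 1.65·0.000125^(GP/1000)·(1−e^(−0.04t))/4.15;  IBU = (α/100)·m·U·1000/V;  BU:GU = IBU/GP
U = 1.65·0.000125^(80/1000)·(1−e^(−0.04·36))/4.15 = 0.1478
IBU = (14.6/100)·34·0.1478·1000/21.1 = 34.7779
BU:GU = 34.7779/80

0.4347


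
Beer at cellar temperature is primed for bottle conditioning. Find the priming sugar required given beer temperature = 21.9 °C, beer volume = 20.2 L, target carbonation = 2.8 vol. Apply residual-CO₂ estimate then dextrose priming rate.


residual = 14.695·(0.01821 + 0.09011·e^(−0.04·T));  sugar = (target − residual)·4.0·V
residual = 14.695·(0.01821 + 0.09011·e^(−0.04·21.9)) = 0.8190
sugar = (2.8 − 0.8190)·4.0·20.2

160.0617 g


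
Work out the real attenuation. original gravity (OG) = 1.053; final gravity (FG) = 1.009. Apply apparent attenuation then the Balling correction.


AA = (OG−FG)/(OG−1)·100;  RA = AA·0.8192
AA = (1.053 − 1.009)/(1.053 − 1)·100 = 83.0189
RA = 83.0189·0.8192

68.0091 %


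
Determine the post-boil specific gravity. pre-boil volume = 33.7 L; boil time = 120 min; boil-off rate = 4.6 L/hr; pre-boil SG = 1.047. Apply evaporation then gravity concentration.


V_post = V_pre − rate·(t/60);  SG_post = 1 + (SG_pre−1)·V_pre/V_post
V_post = 33.7 − 4.6·(120/60) = 24.5000
SG_post = 1 + (1.047 − 1)·33.7/24.5000

1.0646


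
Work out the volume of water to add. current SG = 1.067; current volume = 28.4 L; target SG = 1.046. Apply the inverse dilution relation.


V_water = V·((SG_curr − 1)/(SG_target − 1) − 1)
V_water = 28.4·((1.067 − 1)/(1.046 − 1) − 1)

12.9652 L


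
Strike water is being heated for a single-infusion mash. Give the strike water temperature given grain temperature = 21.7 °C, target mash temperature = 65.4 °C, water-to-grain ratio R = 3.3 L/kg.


T_strike = (0.41/R)·(T_mash − T_grain) + T_mash
T_strike = (0.41/3.3)·(65.4 − 21.7) + 65.4

70.8294 °C


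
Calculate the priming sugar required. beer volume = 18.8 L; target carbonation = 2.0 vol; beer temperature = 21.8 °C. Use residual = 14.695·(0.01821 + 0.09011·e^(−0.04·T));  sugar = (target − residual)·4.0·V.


residual = 14.695·(0.01821 + 0.09011·e^(−0.04·21.8)) = 0.8212
sugar = (2.0 − 0.8212)·4.0·18.8

88.6421 g


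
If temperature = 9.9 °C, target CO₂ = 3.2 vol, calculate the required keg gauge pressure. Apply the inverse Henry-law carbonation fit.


psi = vols/(0.01821 + 0.09011·e^(−0.04·T)) − 14.695
psi = 3.2/(0.01821 + 0.09011·e^(−0.04·9.9)) − 14.695

25.8860 psi


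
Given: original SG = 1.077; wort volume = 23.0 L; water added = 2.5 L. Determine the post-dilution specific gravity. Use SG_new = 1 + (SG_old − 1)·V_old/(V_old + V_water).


pts = (1.077 − 1)·1000·23.0/(23.0 + 2.5) = 69.4510
SG_new = 1 + 69.4510/1000

1.0695


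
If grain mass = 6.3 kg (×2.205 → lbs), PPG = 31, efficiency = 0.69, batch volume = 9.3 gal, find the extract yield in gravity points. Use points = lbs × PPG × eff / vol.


lbs = 6.3 × 2.205 = 13.8915
points = 13.8915 × 31 × 0.69 / 9.3

31.9504 points


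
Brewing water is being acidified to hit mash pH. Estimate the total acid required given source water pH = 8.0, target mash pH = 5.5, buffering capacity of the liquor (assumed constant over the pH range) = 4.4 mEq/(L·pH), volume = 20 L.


acid = buffering capacity · (pH_source − pH_target) · V
acid = 4.4 · (8.0 − 5.5) · 20

220.0000 mEq


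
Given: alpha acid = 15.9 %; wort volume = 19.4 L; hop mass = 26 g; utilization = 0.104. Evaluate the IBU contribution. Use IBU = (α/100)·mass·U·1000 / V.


IBU = (15.9/100)·26·0.104·1000 / 19.4

22.1616 IBU


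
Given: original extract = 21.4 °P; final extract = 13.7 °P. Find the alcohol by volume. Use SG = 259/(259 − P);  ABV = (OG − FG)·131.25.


OG = 259/(259 − 21.4) = 1.0901
FG = 259/(259 − 13.7) = 1.0558
ABV = (1.0901 − 1.0558)·131.25

4.4910 % ABV


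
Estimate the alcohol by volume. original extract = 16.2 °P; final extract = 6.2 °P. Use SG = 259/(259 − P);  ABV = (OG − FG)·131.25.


OG = 259/(259 − 16.2) = 1.0667
FG = 259/(259 − 6.2) = 1.0245
ABV = (1.0667 − 1.0245)·131.25

5.5383 % ABV


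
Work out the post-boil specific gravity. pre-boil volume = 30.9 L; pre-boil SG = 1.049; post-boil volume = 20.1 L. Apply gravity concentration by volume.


SG_post = 1 + (SG_pre − 1)·V_pre/V_post
pts_pre = (1.049 − 1)·1000 = 49.0000
pts_post = 49.0000·30.9/20.1 = 75.3284
SG_post = 1 + 75.3284/1000

1.0753


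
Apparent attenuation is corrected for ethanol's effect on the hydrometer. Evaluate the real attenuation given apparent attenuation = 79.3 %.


RA = AA · 0.8192
RA = 79.3 · 0.8192

64.9626 %


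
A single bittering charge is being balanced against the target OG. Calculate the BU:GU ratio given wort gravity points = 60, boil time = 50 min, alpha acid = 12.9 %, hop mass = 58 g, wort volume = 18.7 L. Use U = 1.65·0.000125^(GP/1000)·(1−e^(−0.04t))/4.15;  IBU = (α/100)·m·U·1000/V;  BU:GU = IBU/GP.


U = 1.65·0.000125^(60/1000)·(1−e^(−0.04·50))/4.15 = 0.2005
IBU = (12.9/100)·58·0.2005·1000/18.7 = 80.2185
BU:GU = 80.2185/60

1.3370


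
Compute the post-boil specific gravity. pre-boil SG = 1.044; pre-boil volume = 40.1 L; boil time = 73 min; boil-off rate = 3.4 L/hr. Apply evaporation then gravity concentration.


V_post = V_pre − rate·(t/60);  SG_post = 1 + (SG_pre−1)·V_pre/V_post
V_post = 40.1 − 3.4·(73/60) = 35.9633
SG_post = 1 + (1.044 − 1)·40.1/35.9633

1.0491


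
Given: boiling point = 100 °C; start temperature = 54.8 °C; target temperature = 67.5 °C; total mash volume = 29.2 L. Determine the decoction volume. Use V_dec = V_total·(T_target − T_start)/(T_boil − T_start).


V_dec = 29.2·(67.5 − 54.8)/(100 − 54.8)

8.2044 L


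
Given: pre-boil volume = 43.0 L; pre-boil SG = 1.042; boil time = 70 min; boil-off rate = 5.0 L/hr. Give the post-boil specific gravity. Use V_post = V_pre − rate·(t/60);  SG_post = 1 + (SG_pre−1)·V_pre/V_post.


V_post = 43.0 − 5.0·(70/60) = 37.1667
SG_post = 1 + (1.042 − 1)·43.0/37.1667

1.0486


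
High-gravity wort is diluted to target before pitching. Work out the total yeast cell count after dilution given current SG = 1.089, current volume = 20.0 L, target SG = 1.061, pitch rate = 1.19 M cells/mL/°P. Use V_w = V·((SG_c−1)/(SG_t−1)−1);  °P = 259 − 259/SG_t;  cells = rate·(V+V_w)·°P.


V_w = 20.0·((1.089−1)/(1.061−1)−1) = 9.1803
V_final = 20.0 + 9.1803 = 29.1803
°P = 259 − 259/1.061 = 14.8907
cells = 1.19·29.1803·14.8907

517.0724 billion cells


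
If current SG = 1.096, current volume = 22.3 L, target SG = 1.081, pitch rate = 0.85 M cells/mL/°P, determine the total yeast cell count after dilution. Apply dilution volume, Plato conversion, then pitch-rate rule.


V_w = V·((SG_c−1)/(SG_t−1)−1);  °P = 259 − 259/SG_t;  cells = rate·(V+V_w)·°P
V_w = 22.3·((1.096−1)/(1.081−1)−1) = 4.1296
V_final = 22.3 + 4.1296 = 26.4296
°P = 259 − 259/1.081 = 19.4070
cells = 0.85·26.4296·19.4070

435.9825 billion cells


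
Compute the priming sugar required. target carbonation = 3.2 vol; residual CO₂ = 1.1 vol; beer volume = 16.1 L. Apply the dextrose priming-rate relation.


sugar = (target − residual)·4.0·V
sugar = (3.2 − 1.1)·4.0·16.1

135.2400 g


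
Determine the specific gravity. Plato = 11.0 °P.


SG = 259/(259 − P)
SG = 259/(259 − 11.0)

1.0444


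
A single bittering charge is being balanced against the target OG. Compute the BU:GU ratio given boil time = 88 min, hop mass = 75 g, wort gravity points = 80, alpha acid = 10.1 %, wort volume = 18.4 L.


U = 1.65·0.000125^(GP/1000)·(1−e^(−0.04t))/4.15;  IBU = (α/100)·m·U·1000/V;  BU:GU = IBU/GP
U = 1.65·0.000125^(80/1000)·(1−e^(−0.04·88))/4.15 = 0.1880
IBU = (10.1/100)·75·0.1880·1000/18.4 = 77.3935
BU:GU = 77.3935/80

0.9674


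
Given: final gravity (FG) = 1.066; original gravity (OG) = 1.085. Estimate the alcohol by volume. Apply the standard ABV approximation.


ABV = (OG − FG) · 131.25
ABV = (1.085 − 1.066) · 131.25

2.4937 % ABV


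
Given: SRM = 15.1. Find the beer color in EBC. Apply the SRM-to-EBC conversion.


EBC = SRM · 1.97
EBC = 15.1 · 1.97

29.7470 EBC


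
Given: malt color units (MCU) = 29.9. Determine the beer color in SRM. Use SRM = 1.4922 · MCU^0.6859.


SRM = 1.4922 · 29.9^0.6859

15.3458 SRM


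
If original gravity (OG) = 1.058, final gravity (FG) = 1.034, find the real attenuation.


AA = (OG−FG)/(OG−1)·100;  RA = AA·0.8192
AA = (1.058 − 1.034)/(1.058 − 1)·100 = 41.3793
RA = 41.3793·0.8192

33.8979 %


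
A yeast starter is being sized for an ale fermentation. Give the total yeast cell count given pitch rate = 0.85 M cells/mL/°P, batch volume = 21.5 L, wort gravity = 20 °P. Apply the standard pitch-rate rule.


cells (billions) = rate · V_L · °P
cells = 0.85 · 21.5 · 20

365.5000 billion cells


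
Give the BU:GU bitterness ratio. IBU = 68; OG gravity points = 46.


BU:GU = IBU / OG_points
BU:GU = 68 / 46

1.4783


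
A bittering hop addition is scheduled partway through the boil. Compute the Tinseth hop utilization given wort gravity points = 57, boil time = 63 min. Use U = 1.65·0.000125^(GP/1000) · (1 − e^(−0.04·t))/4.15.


bigness = 1.65·0.000125^(57/1000) = 0.9886
boil_factor = (1 − e^(−0.04·63))/4.15 = 0.2216
U = 0.9886 · 0.2216

0.2190


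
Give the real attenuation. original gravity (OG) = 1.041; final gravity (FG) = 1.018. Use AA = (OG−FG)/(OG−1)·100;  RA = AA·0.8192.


AA = (1.041 − 1.018)/(1.041 − 1)·100 = 56.0976
RA = 56.0976·0.8192

45.9551 %


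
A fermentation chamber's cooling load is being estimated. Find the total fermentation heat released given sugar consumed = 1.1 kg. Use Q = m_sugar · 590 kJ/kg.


Q = 1.1 · 590

649.0000 kJ


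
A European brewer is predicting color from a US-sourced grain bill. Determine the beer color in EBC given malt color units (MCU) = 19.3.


SRM = 1.4922·MCU^0.6859;  EBC = SRM·1.97
SRM = 1.4922·19.3^0.6859 = 11.3656
EBC = 11.3656·1.97

22.3902 EBC


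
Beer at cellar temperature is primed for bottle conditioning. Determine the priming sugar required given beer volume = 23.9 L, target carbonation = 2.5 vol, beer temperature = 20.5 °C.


residual = 14.695·(0.01821 + 0.09011·e^(−0.04·T));  sugar = (target − residual)·4.0·V
residual = 14.695·(0.01821 + 0.09011·e^(−0.04·20.5)) = 0.8508
sugar = (2.5 − 0.8508)·4.0·23.9

157.6634 g


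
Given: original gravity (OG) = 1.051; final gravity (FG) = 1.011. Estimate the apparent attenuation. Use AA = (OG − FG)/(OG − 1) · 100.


AA = (1.051 − 1.011)/(1.051 − 1) · 100

78.4314 %


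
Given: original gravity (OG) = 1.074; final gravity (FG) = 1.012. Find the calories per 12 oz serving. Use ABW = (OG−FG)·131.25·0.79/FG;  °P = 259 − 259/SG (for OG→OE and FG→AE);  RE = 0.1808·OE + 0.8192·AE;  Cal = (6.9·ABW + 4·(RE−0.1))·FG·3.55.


ABW = (1.074 − 1.012)·131.25·0.79/1.012 = 6.3524
OE = 259 − 259/1.074 = 17.8454 °P
AE = 259 − 259/1.012 = 3.0711 °P
RE = 0.1808·17.8454 + 0.8192·3.0711 = 5.7423 °P
Cal = (6.9·6.3524 + 4·(5.7423−0.1))·1.012·3.55

238.5518 kcal


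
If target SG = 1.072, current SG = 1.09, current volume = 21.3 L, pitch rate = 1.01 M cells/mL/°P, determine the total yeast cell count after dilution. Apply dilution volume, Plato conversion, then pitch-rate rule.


V_w = V·((SG_c−1)/(SG_t−1)−1);  °P = 259 − 259/SG_t;  cells = rate·(V+V_w)·°P
V_w = 21.3·((1.09−1)/(1.072−1)−1) = 5.3250
V_final = 21.3 + 5.3250 = 26.6250
°P = 259 − 259/1.072 = 17.3955
cells = 1.01·26.6250·17.3955

467.7873 billion cells


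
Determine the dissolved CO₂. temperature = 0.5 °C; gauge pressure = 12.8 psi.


vols = (P + 14.695)·(0.01821 + 0.09011·e^(−0.04·T))
vols = (12.8 + 14.695)·(0.01821 + 0.09011·e^(−0.04·0.5))

2.9292 volumes


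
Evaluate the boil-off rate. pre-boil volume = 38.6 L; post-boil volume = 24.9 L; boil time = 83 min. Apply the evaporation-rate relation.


rate = (V_pre − V_post) / (t_min/60)
rate = (38.6 − 24.9) / (83/60)

9.9036 L/hr


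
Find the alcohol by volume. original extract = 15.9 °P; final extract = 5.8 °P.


SG = 259/(259 − P);  ABV = (OG − FG)·131.25
OG = 259/(259 − 15.9) = 1.0654
FG = 259/(259 − 5.8) = 1.0229
ABV = (1.0654 − 1.0229)·131.25

5.5779 % ABV


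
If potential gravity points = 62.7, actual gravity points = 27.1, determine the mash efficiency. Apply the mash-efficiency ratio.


efficiency = actual / potential × 100
efficiency = 27.1 / 62.7 × 100

43.2217 %


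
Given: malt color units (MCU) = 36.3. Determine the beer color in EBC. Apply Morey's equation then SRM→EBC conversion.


SRM = 1.4922·MCU^0.6859;  EBC = SRM·1.97
SRM = 1.4922·36.3^0.6859 = 17.5294
EBC = 17.5294·1.97

34.5329 EBC


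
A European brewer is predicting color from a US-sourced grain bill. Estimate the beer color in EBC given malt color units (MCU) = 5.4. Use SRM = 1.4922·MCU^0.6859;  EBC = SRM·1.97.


SRM = 1.4922·5.4^0.6859 = 4.7443
EBC = 4.7443·1.97

9.3464 EBC


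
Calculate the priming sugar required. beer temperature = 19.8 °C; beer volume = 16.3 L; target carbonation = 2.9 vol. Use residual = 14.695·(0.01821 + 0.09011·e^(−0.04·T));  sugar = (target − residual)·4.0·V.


residual = 14.695·(0.01821 + 0.09011·e^(−0.04·19.8)) = 0.8674
sugar = (2.9 − 0.8674)·4.0·16.3

132.5280 g


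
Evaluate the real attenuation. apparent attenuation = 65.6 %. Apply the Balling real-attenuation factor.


RA = AA · 0.8192
RA = 65.6 · 0.8192

53.7395 %


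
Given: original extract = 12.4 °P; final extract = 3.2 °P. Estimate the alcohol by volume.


SG = 259/(259 − P);  ABV = (OG − FG)·131.25
OG = 259/(259 − 12.4) = 1.0503
FG = 259/(259 − 3.2) = 1.0125
ABV = (1.0503 − 1.0125)·131.25

4.9578 % ABV


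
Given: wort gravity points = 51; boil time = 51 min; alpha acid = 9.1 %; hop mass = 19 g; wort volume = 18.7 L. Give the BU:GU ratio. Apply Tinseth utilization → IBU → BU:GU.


U = 1.65·0.000125^(GP/1000)·(1−e^(−0.04t))/4.15;  IBU = (α/100)·m·U·1000/V;  BU:GU = IBU/GP
U = 1.65·0.000125^(51/1000)·(1−e^(−0.04·51))/4.15 = 0.2187
IBU = (9.1/100)·19·0.2187·1000/18.7 = 20.2226
BU:GU = 20.2226/51

0.3965


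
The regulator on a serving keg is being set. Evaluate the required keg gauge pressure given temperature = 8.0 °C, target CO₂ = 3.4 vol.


psi = vols/(0.01821 + 0.09011·e^(−0.04·T)) − 14.695
psi = 3.4/(0.01821 + 0.09011·e^(−0.04·8.0)) − 14.695

25.9538 psi


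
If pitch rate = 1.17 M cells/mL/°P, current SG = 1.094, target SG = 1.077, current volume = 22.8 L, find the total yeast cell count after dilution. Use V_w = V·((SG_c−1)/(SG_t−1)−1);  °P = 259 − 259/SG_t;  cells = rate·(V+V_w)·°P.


V_w = 22.8·((1.094−1)/(1.077−1)−1) = 5.0338
V_final = 22.8 + 5.0338 = 27.8338
°P = 259 − 259/1.077 = 18.5172
cells = 1.17·27.8338·18.5172

603.0213 billion cells


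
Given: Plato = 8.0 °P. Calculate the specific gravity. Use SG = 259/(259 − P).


SG = 259/(259 − 8.0)

1.0319


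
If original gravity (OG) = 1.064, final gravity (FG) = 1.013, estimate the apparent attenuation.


AA = (OG − FG)/(OG − 1) · 100
AA = (1.064 − 1.013)/(1.064 − 1) · 100

79.6875 %


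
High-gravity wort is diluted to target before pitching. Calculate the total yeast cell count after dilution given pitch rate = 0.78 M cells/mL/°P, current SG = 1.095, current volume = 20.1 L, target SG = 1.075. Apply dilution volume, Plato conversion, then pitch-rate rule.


V_w = V·((SG_c−1)/(SG_t−1)−1);  °P = 259 − 259/SG_t;  cells = rate·(V+V_w)·°P
V_w = 20.1·((1.095−1)/(1.075−1)−1) = 5.3600
V_final = 20.1 + 5.3600 = 25.4600
°P = 259 − 259/1.075 = 18.0698
cells = 0.78·25.4600·18.0698

358.8439 billion cells


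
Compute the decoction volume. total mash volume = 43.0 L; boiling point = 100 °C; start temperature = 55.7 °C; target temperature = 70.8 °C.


V_dec = V_total·(T_target − T_start)/(T_boil − T_start)
V_dec = 43.0·(70.8 − 55.7)/(100 − 55.7)

14.6569 L


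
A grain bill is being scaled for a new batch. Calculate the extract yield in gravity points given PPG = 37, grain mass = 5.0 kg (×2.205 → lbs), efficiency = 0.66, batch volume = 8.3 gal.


points = lbs × PPG × eff / vol
lbs = 5.0 × 2.205 = 11.0250
points = 11.0250 × 37 × 0.66 / 8.3

32.4374 points


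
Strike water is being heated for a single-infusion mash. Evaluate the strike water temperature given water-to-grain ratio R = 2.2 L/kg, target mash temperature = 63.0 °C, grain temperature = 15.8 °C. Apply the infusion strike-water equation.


T_strike = (0.41/R)·(T_mash − T_grain) + T_mash
T_strike = (0.41/2.2)·(63.0 − 15.8) + 63.0

71.7964 °C


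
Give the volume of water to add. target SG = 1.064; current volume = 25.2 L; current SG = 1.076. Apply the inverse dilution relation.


V_water = V·((SG_curr − 1)/(SG_target − 1) − 1)
V_water = 25.2·((1.076 − 1)/(1.064 − 1) − 1)

4.7250 L


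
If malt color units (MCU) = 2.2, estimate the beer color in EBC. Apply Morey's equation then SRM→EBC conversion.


SRM = 1.4922·MCU^0.6859;  EBC = SRM·1.97
SRM = 1.4922·2.2^0.6859 = 2.5627
EBC = 2.5627·1.97

5.0485 EBC


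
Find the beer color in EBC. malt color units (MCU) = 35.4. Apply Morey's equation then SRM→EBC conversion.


SRM = 1.4922·MCU^0.6859;  EBC = SRM·1.97
SRM = 1.4922·35.4^0.6859 = 17.2301
EBC = 17.2301·1.97

33.9433 EBC


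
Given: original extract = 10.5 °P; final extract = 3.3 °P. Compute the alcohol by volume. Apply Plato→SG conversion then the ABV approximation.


SG = 259/(259 − P);  ABV = (OG − FG)·131.25
OG = 259/(259 − 10.5) = 1.0423
FG = 259/(259 − 3.3) = 1.0129
ABV = (1.0423 − 1.0129)·131.25

3.8519 % ABV


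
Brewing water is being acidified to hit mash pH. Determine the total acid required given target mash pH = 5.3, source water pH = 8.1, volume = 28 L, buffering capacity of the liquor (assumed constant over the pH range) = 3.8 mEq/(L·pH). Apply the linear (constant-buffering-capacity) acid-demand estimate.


acid = buffering capacity · (pH_source − pH_target) · V
acid = 3.8 · (8.1 − 5.3) · 28

297.9200 mEq


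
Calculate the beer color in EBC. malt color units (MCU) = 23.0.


SRM = 1.4922·MCU^0.6859;  EBC = SRM·1.97
SRM = 1.4922·23.0^0.6859 = 12.8185
EBC = 12.8185·1.97

25.2524 EBC


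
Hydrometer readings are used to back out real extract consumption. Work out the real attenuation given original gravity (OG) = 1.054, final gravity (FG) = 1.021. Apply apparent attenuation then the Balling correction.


AA = (OG−FG)/(OG−1)·100;  RA = AA·0.8192
AA = (1.054 − 1.021)/(1.054 − 1)·100 = 61.1111
RA = 61.1111·0.8192

50.0622 %


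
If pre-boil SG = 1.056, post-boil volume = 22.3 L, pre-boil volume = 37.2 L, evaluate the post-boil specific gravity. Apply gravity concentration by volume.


SG_post = 1 + (SG_pre − 1)·V_pre/V_post
pts_pre = (1.056 − 1)·1000 = 56.0000
pts_post = 56.0000·37.2/22.3 = 93.4170
SG_post = 1 + 93.4170/1000

1.0934


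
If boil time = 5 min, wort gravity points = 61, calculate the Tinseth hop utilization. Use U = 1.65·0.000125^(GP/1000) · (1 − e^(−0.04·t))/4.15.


bigness = 1.65·0.000125^(61/1000) = 0.9537
boil_factor = (1 − e^(−0.04·5))/4.15 = 0.0437
U = 0.9537 · 0.0437

0.0417


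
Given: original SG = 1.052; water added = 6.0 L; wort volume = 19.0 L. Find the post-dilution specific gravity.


SG_new = 1 + (SG_old − 1)·V_old/(V_old + V_water)
pts = (1.052 − 1)·1000·19.0/(19.0 + 6.0) = 39.5200
SG_new = 1 + 39.5200/1000

1.0395


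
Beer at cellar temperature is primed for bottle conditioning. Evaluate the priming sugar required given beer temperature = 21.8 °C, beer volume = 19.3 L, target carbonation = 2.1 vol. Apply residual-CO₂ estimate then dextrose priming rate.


residual = 14.695·(0.01821 + 0.09011·e^(−0.04·T));  sugar = (target − residual)·4.0·V
residual = 14.695·(0.01821 + 0.09011·e^(−0.04·21.8)) = 0.8212
sugar = (2.1 − 0.8212)·4.0·19.3

98.7196 g
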